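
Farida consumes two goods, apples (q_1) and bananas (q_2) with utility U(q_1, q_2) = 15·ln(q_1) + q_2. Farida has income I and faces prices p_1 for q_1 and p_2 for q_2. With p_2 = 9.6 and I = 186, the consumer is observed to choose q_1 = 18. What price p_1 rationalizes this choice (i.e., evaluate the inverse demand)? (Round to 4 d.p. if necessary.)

MU_q_1 = 15/q_1, MU_q_2 = 1. Tangency: 15/q_1 = p_1/p_2.
So q_1*(p_1,p_2) = 15·p_2/p_1, independent of income; and q_2* = (I − 15·p_2)/p_2.
Set q_1* = 18 in the demand function and solve for p_1: p_1 = 8.

p_1 = 8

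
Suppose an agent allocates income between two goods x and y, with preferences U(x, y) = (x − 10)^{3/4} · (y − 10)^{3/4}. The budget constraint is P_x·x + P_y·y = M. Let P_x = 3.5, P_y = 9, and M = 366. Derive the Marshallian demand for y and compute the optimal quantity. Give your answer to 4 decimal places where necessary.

Let x' = x−10, y' = y−10. MRS = y'/x' = P_x/P_y.
After buying the subsistence bundle (10, 10), a share 0.5 of the remaining income goes to x: x* = 10 + 0.5·(M − 10P_x − 10P_y)/P_x.
Discretionary income = 366 − 10·3.5 − 10·9 = 241; y* = 10 + 0.5·241/9 = 23.3889.

y* = 23.3889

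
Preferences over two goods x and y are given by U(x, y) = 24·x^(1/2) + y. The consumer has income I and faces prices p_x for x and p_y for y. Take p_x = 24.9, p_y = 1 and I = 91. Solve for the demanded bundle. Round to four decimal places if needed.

x* = 0.2323, y* = 85.2169

Utility is quasi-linear in y; the FOC for x is 12/√x = p_x/p_y.
Thus x* = (12·p_y/p_x)² — independent of I — with the rest of income spent on y.
Plugging in: x* = (12·1/24.9)² = 0.2323, y* = 85.2169.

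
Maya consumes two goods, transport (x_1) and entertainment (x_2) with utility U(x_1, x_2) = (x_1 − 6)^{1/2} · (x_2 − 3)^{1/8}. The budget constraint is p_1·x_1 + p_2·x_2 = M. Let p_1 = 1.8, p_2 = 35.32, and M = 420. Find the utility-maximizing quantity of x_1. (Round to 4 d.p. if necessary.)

x_1* = 140.7733

This is Cobb-Douglas in (x_1−6, x_2−3): tangency gives 0.5·p_2·(x_2−3) = 0.125·p_1·(x_1−6).
After buying the subsistence bundle (6, 3), a share 0.8 of the remaining income goes to x_1: x_1* = 6 + 0.8·(M − 6p_1 − 3p_2)/p_1.
Discretionary income = 420 − 6·1.8 − 3·35.32 = 303.24; x_1* = 6 + 0.8·303.24/1.8 = 140.7733.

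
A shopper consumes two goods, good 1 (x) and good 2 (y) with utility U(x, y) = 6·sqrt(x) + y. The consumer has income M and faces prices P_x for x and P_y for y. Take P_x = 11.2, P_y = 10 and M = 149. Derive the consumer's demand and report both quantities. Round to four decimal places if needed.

x* = 7.1747, y* = 6.8643

MU_x = 3/√x, MU_y = 1. Tangency: 3/√x = P_x/P_y.
Thus x* = (3·P_y/P_x)² — independent of M — with the rest of income spent on y.
Plugging in: x* = (3·10/11.2)² = 7.1747, y* = 6.8643.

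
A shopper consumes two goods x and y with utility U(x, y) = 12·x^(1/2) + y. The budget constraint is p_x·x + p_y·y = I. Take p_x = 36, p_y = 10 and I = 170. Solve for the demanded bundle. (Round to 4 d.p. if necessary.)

x* = 2.7778, y* = 7

Utility is quasi-linear in y; the FOC for x is 6/√x = p_x/p_y.
Solve: √x = 6·p_y/p_x, so x*(p_x,p_y) = (6·p_y/p_x)², and y* = (I − p_x·x*)/p_y.
Plugging in: x* = (6·10/36)² = 2.7778, y* = 7.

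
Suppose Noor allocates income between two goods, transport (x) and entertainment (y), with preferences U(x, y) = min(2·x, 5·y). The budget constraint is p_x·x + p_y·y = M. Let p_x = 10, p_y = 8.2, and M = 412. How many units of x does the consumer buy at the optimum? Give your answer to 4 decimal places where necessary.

x* = 31.0241

Demand: x*(p_x,p_y,M) = 5·M/(5·p_x + 2·p_y), y* = 2·M/(5·p_x + 2·p_y).
Here 5·10 + 2·8.2 = 66.4, giving x* = 31.0241.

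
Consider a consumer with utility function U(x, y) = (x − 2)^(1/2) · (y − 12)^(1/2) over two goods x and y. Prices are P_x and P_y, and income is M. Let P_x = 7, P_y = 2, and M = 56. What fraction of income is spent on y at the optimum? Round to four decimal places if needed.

share on y = 0.5893

After buying the subsistence bundle (2, 12), a share 0.5 of the remaining income goes to x: x* = 2 + 0.5·(M − 2P_x − 12P_y)/P_x.
Discretionary income = 56 − 2·7 − 12·2 = 18; x* = 2 + 0.5·18/7 = 3.2857; y* = 12 + 0.5·18/2 = 16.5.
Expenditure on y: 2·16.5 = 33; share = 0.5893.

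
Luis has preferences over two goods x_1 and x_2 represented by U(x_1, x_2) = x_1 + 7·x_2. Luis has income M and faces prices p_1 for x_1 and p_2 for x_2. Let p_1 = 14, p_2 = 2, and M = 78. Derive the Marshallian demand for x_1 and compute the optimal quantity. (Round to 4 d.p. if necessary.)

x_1* = 0

Perfect substitutes: compare marginal utility per dollar. 1/p_1 vs 7/p_2 → 0.0714 vs 3.5.
x_2 gives more utility per dollar, so spend all income on x_2: x_2* = M/p_2, x_1* = 0.
Numerically: x_1* = 0, x_2* = 39.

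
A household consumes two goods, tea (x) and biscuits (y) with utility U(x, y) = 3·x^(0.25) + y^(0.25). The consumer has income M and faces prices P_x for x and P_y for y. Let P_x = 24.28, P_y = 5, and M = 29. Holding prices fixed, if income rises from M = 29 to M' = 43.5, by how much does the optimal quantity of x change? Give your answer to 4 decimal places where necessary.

MU_x ∝ 3·x^(-0.75), MU_y ∝ y^(-0.75), so MRS = 3·(y/x)^(0.75) = P_x/P_y.
Hence y/x = ((1/3)·P_x/P_y)^(1/(0.75)), i.e. raised to the 4/3 power.
With the ratio pinned down, the budget gives x* = M/(P_x + P_y·(y/x)) and y* = (y/x)·x*.
Numerically y/x = 1.900538, so x* = 29/(24.28 + 5·1.900538) = 0.8584.
At M' = 43.5: x* = 1.2876. Change: 1.2876 − 0.8584 = 0.4292.

Δx* = 0.4292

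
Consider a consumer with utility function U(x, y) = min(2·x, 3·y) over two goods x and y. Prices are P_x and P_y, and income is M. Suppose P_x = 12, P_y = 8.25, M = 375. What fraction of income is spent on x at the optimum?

With perfect complements, no substitution: consume in ratio x:y = 3:2.
Budget: P_x·x + P_y·(2/3)·x = M, so (3·P_x + 2·P_y)·x = 3·M.
Demand: x*(P_x,P_y,M) = 3·M/(3·P_x + 2·P_y), y* = 2·M/(3·P_x + 2·P_y).
Here 3·12 + 2·8.25 = 52.5, giving x* = 21.4286 and y* = 14.2857.
Expenditure on x: 12·21.4286 = 257.1429; share = 0.6857.

share on x = 0.6857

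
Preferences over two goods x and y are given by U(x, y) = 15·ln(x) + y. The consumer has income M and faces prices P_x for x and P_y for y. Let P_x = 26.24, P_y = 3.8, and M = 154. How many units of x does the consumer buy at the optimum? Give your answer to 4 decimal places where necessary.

x* = 2.1723

So x*(P_x,P_y) = 15·P_y/P_x, independent of income; and y* = (M − 15·P_y)/P_y.
At the given prices: x* = 15·3.8/26.24 = 2.1723.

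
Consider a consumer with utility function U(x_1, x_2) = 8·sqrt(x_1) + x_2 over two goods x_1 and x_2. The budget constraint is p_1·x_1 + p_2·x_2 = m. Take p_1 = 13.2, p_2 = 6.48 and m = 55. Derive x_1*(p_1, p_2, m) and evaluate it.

x_1* = 3.8559

Utility is quasi-linear in x_2; the FOC for x_1 is 4/√x_1 = p_1/p_2.
Solve: √x_1 = 4·p_2/p_1, so x_1*(p_1,p_2) = (4·p_2/p_1)², and x_2* = (m − p_1·x_1*)/p_2.
Plugging in: x_1* = (4·6.48/13.2)² = 3.8559.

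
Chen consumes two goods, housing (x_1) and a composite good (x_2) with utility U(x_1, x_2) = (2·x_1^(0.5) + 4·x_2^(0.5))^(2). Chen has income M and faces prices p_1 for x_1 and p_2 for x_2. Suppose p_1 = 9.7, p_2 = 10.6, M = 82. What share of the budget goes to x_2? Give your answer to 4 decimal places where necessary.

MRS = MU_x_1/MU_x_2 = (1/2)·(x_2/x_1)^(0.5). Set equal to p_1/p_2.
Hence x_2/x_1 = (2·p_1/p_2)^(1/(0.5)), i.e. raised to the 2 power.
Substitute x_2 = (x_2/x_1)·x_1 into the budget: x_1* = M/(p_1 + p_2·(x_2/x_1)).
Numerically x_2/x_1 = 3.349591, so x_1* = 82/(9.7 + 10.6·3.349591) = 1.8139 and x_2* = 3.349591·1.8139 = 6.0759.
Expenditure on x_2: 10.6·6.0759 = 64.4049; share = 0.7854.

share on x_2 = 0.7854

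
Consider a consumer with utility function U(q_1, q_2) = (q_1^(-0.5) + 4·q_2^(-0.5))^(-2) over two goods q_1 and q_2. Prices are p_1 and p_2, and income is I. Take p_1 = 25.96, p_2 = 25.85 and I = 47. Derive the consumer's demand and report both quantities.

q_1* = 0.5149, q_2* = 1.3011

MU_q_1 ∝ q_1^(-1.5), MU_q_2 ∝ 4·q_2^(-1.5), so MRS = (1/4)·(q_2/q_1)^(1.5) = p_1/p_2.
Solve for the ratio: q_2/q_1 = [4·p_1/p_2]^(2/3).
With the ratio pinned down, the budget gives q_1* = I/(p_1 + p_2·(q_2/q_1)) and q_2* = (q_2/q_1)·q_1*.
Numerically q_2/q_1 = 2.526986, so q_1* = 47/(25.96 + 25.85·2.526986) = 0.5149 and q_2* = 2.526986·0.5149 = 1.3011.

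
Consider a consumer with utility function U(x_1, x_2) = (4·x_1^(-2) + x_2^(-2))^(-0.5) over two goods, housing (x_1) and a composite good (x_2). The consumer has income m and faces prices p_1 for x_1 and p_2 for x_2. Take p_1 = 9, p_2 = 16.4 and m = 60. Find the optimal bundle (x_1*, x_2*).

Substitute x_2 = (x_2/x_1)·x_1 into the budget: x_1* = m/(p_1 + p_2·(x_2/x_1)).
Numerically x_2/x_1 = 0.515758, so x_1* = 60/(9 + 16.4·0.515758) = 3.4367 and x_2* = 0.515758·3.4367 = 1.7725.

x_1* = 3.4367, x_2* = 1.7725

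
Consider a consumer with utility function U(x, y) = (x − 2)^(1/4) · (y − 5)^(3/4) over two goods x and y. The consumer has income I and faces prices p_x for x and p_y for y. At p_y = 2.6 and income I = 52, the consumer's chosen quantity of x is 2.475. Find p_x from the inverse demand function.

p_x = 10

Let x' = x−2, y' = y−5. MRS = (1/3)·y'/x' = p_x/p_y.
Substituting into the budget: x* = 2 + 0.25·(I − 2·p_x − 5·p_y)/p_x, and y* = 5 + 0.75·(…)/p_y.
Set x* = 2.475 in the demand function and solve for p_x: p_x = 10.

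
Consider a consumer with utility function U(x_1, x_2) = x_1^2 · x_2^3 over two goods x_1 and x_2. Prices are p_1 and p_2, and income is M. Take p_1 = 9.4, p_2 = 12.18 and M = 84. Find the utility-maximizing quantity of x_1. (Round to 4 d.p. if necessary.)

x_1* = 3.5745

Tangency: MRS = (2/3)·x_2/x_1 = p_1/p_2.
So 2·p_2·x_2 = 3·p_1·x_1; combined with the budget, a share 0.4 of income goes to x_1.
Demand: x_1*(p_1,p_2,M) = 0.4·M/p_1 and x_2* = 0.6·M/p_2.
At p_1=9.4, p_2=12.18, M=84: x_1* = 0.4·84/9.4 = 3.5745.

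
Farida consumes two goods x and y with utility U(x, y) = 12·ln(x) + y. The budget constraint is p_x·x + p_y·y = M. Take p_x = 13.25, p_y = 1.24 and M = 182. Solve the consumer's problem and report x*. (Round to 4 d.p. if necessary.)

MU_x = 12/x, MU_y = 1. Tangency: 12/x = p_x/p_y.
So x*(p_x,p_y) = 12·p_y/p_x, independent of income; and y* = (M − 12·p_y)/p_y.
At the given prices: x* = 12·1.24/13.25 = 1.123.

x* = 1.123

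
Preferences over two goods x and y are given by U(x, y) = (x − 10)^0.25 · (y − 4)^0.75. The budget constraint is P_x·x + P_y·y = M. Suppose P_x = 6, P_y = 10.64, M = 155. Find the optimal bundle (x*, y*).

Let x' = x−10, y' = y−4. MRS = (1/3)·y'/x' = P_x/P_y.
Substituting into the budget: x* = 10 + 0.25·(M − 10·P_x − 4·P_y)/P_x, and y* = 4 + 0.75·(…)/P_y.
Discretionary income = 155 − 10·6 − 4·10.64 = 52.44; x* = 10 + 0.25·52.44/6 = 12.185; y* = 4 + 0.75·52.44/10.64 = 7.6964.

x* = 12.185, y* = 7.6964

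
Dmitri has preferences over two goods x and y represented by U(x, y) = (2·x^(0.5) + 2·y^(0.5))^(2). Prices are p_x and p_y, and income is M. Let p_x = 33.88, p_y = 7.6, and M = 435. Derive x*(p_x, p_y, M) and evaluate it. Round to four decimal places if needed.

Substitute y = (y/x)·x into the budget: x* = M/(p_x + p_y·(y/x)).
Numerically y/x = 19.872825, so x* = 435/(33.88 + 7.6·19.872825) = 2.3525.

x* = 2.3525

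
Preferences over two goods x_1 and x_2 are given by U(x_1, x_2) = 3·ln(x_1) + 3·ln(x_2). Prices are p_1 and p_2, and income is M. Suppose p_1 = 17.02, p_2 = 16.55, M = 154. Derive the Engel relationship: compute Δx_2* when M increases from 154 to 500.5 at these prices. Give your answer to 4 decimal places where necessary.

MU_x_1/MU_x_2 = (3·x_2)/(3·x_1); tangency sets this equal to p_1/p_2.
So 3·p_2·x_2 = 3·p_1·x_1; combined with the budget, a share 0.5 of income goes to x_1.
Demand: x_1*(p_1,p_2,M) = 0.5·M/p_1 and x_2* = 0.5·M/p_2.
At p_1=17.02, p_2=16.55, M=154: x_2* = 0.5·154/16.55 = 4.6526.
At M' = 500.5: x_2* = 15.1208. Change: 15.1208 − 4.6526 = 10.4683.

Δx_2* = 10.4683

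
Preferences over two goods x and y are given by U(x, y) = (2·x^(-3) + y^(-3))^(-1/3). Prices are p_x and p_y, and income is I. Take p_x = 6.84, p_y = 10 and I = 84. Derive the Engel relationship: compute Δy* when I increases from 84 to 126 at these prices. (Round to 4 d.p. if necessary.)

Δy* = 2.217

MRS = MU_x/MU_y = 2·(y/x)^(4). Set equal to p_x/p_y.
Hence y/x = ((1/2)·p_x/p_y)^(1/(4)), i.e. raised to the 0.25 power.
Substitute y = (y/x)·x into the budget: x* = I/(p_x + p_y·(y/x)).
Numerically y/x = 0.764727, so x* = 84/(6.84 + 10·0.764727) = 5.7982 and y* = 0.764727·5.7982 = 4.434.
At I' = 126: y* = 6.6511. Change: 6.6511 − 4.434 = 2.217.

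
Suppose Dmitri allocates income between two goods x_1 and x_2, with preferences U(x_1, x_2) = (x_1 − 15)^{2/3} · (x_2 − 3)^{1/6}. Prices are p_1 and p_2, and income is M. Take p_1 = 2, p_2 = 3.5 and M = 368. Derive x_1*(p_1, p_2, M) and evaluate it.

This is Cobb-Douglas in (x_1−15, x_2−3): tangency gives 2/3·p_2·(x_2−3) = 1/6·p_1·(x_1−15).
After buying the subsistence bundle (15, 3), a share 0.8 of the remaining income goes to x_1: x_1* = 15 + 0.8·(M − 15p_1 − 3p_2)/p_1.
Discretionary income = 368 − 15·2 − 3·3.5 = 327.5; x_1* = 15 + 0.8·327.5/2 = 146.

x_1* = 146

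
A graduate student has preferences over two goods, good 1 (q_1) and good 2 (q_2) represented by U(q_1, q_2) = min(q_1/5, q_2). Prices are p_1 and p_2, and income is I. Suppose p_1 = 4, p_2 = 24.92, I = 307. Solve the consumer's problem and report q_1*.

Demand: q_1*(p_1,p_2,I) = 5·I/(5·p_1 + p_2), q_2* = I/(5·p_1 + p_2).
Here 5·4 + 24.92 = 44.92, giving q_1* = 34.1719.

q_1* = 34.1719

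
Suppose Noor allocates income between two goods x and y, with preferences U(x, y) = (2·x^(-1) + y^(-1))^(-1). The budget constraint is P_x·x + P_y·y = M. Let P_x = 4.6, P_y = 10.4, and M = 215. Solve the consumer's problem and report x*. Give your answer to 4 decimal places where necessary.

MU_x ∝ 2·x^(-2), MU_y ∝ y^(-2), so MRS = 2·(y/x)^(2) = P_x/P_y.
Solve for the ratio: y/x = [(1/2)·P_x/P_y]^(0.5).
With the ratio pinned down, the budget gives x* = M/(P_x + P_y·(y/x)) and y* = (y/x)·x*.
Numerically y/x = 0.47027, so x* = 215/(4.6 + 10.4·0.47027) = 22.6535.

x* = 22.6535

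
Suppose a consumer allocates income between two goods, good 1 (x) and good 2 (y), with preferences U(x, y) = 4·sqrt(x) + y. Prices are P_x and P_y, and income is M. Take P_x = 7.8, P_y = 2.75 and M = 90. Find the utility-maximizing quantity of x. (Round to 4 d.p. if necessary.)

Utility is quasi-linear in y; the FOC for x is 2/√x = P_x/P_y.
Solve: √x = 2·P_y/P_x, so x*(P_x,P_y) = (2·P_y/P_x)², and y* = (M − P_x·x*)/P_y.
Plugging in: x* = (2·2.75/7.8)² = 0.4972.

x* = 0.4972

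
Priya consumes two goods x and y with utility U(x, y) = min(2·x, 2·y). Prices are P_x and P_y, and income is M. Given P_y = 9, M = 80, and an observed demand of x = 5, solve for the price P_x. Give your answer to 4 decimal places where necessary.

P_x = 7

With perfect complements, no substitution: consume in ratio x:y = 2:2.
Budget: P_x·x + P_y·x = M, so (2·P_x + 2·P_y)·x = 2·M.
Demand: x*(P_x,P_y,M) = 2·M/(2·P_x + 2·P_y), y* = 2·M/(2·P_x + 2·P_y).
Set x* = 5 in the demand function and solve for P_x: P_x = 7.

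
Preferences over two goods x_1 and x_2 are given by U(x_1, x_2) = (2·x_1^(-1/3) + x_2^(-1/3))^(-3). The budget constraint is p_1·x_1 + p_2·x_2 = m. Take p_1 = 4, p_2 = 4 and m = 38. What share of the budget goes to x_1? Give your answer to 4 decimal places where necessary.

From the CES first-order condition, 2·(x_2/x_1)^(4/3) = p_1/p_2.
Hence x_2/x_1 = ((1/2)·p_1/p_2)^(1/(4/3)), i.e. raised to the 0.75 power.
With the ratio pinned down, the budget gives x_1* = m/(p_1 + p_2·(x_2/x_1)) and x_2* = (x_2/x_1)·x_1*.
Numerically x_2/x_1 = 0.594604, so x_1* = 38/(4 + 4·0.594604) = 5.9576 and x_2* = 0.594604·5.9576 = 3.5424.
Expenditure on x_1: 4·5.9576 = 23.8304; share = 0.6271.

share on x_1 = 0.6271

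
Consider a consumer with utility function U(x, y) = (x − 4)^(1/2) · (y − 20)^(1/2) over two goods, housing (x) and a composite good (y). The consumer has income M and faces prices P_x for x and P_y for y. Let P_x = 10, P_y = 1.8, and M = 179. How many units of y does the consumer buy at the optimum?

Let x' = x−4, y' = y−20. MRS = y'/x' = P_x/P_y.
Substituting into the budget: x* = 4 + 0.5·(M − 4·P_x − 20·P_y)/P_x, and y* = 20 + 0.5·(…)/P_y.
Discretionary income = 179 − 4·10 − 20·1.8 = 103; y* = 20 + 0.5·103/1.8 = 48.6111.

y* = 48.6111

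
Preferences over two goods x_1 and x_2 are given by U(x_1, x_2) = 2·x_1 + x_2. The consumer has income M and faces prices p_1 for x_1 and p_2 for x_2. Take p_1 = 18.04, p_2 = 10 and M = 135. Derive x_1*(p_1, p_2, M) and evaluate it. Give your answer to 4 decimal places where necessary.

x_1* = 7.4834

Linear utility — the consumer picks whichever good has higher MU/price: 2/18.04 = 0.1109 vs 1/10 = 0.1.
x_1 gives more utility per dollar, so spend all income on x_1: x_1* = M/p_1, x_2* = 0.
Numerically: x_1* = 7.4834, x_2* = 0.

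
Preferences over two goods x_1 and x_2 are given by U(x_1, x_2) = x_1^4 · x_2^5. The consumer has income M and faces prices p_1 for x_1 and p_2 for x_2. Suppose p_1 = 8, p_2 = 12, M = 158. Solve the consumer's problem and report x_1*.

The MRS is (4/5)·x_2/x_1. Set MRS = p_1/p_2.
So 4·p_2·x_2 = 5·p_1·x_1; combined with the budget, a share 4/9 of income goes to x_1.
Demand: x_1*(p_1,p_2,M) = 4/9·M/p_1 and x_2* = 5/9·M/p_2.
At p_1=8, p_2=12, M=158: x_1* = 4/9·158/8 = 8.7778.

x_1* = 8.7778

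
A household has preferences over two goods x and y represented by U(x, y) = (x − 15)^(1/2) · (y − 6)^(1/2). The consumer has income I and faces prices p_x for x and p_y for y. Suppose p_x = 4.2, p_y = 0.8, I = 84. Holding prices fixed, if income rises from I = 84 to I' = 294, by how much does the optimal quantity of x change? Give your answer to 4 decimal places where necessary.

Δx* = 25

This is Cobb-Douglas in (x−15, y−6): tangency gives 0.5·p_y·(y−6) = 0.5·p_x·(x−15).
After buying the subsistence bundle (15, 6), a share 0.5 of the remaining income goes to x: x* = 15 + 0.5·(I − 15p_x − 6p_y)/p_x.
Discretionary income = 84 − 15·4.2 − 6·0.8 = 16.2; x* = 15 + 0.5·16.2/4.2 = 16.9286.
At I' = 294: x* = 41.9286. Change: 41.9286 − 16.9286 = 25.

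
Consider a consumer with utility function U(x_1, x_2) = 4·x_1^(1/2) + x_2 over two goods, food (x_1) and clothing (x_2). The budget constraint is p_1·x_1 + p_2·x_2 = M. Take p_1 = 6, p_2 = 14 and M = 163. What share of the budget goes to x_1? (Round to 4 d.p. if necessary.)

Utility is quasi-linear in x_2; the FOC for x_1 is 2/√x_1 = p_1/p_2.
Solve: √x_1 = 2·p_2/p_1, so x_1*(p_1,p_2) = (2·p_2/p_1)², and x_2* = (M − p_1·x_1*)/p_2.
Plugging in: x_1* = (2·14/6)² = 21.7778, x_2* = 2.3095.
Expenditure on x_1: 6·21.7778 = 130.6667; share = 0.8016.

share on x_1 = 0.8016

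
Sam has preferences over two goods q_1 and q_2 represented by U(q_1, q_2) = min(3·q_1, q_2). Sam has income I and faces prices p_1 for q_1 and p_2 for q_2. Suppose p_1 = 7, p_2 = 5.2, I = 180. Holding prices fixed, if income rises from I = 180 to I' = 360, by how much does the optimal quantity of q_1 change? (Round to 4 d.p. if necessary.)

Δq_1* = 7.9646

With perfect complements, no substitution: consume in ratio q_1:q_2 = 1:3.
Budget: p_1·q_1 + p_2·3·q_1 = I, so (p_1 + 3·p_2)·q_1 = I.
Demand: q_1*(p_1,p_2,I) = I/(p_1 + 3·p_2), q_2* = 3·I/(p_1 + 3·p_2).
Here 7 + 3·5.2 = 22.6, giving q_1* = 7.9646.
At I' = 360: q_1* = 15.9292. Change: 15.9292 − 7.9646 = 7.9646.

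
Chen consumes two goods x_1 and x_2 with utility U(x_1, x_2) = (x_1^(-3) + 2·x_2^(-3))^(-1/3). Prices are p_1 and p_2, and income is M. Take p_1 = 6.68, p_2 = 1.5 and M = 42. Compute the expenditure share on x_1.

From the CES first-order condition, (1/2)·(x_2/x_1)^(4) = p_1/p_2.
Hence x_2/x_1 = (2·p_1/p_2)^(1/(4)), i.e. raised to the 0.25 power.
Substitute x_2 = (x_2/x_1)·x_1 into the budget: x_1* = M/(p_1 + p_2·(x_2/x_1)).
Numerically x_2/x_1 = 1.727543, so x_1* = 42/(6.68 + 1.5·1.727543) = 4.5301 and x_2* = 1.727543·4.5301 = 7.8259.
Expenditure on x_1: 6.68·4.5301 = 30.2611; share = 0.7205.

share on x_1 = 0.7205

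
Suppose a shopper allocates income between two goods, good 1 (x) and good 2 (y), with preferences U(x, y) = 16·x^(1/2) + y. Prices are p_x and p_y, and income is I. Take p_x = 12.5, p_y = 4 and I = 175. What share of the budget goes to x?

Set MRS = p_x/p_y: 8·x^(−1/2) = p_x/p_y.
Solve: √x = 8·p_y/p_x, so x*(p_x,p_y) = (8·p_y/p_x)², and y* = (I − p_x·x*)/p_y.
Plugging in: x* = (8·4/12.5)² = 6.5536, y* = 23.27.
Expenditure on x: 12.5·6.5536 = 81.92; share = 0.4681.

share on x = 0.4681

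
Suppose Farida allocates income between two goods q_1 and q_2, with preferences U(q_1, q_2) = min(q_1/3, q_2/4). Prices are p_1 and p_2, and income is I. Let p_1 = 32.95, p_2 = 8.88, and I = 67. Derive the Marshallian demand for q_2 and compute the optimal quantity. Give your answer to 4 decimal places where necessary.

Demand: q_1*(p_1,p_2,I) = 3·I/(3·p_1 + 4·p_2), q_2* = 4·I/(3·p_1 + 4·p_2).
Here 3·32.95 + 4·8.88 = 134.37, giving q_2* = 1.9945.

q_2* = 1.9945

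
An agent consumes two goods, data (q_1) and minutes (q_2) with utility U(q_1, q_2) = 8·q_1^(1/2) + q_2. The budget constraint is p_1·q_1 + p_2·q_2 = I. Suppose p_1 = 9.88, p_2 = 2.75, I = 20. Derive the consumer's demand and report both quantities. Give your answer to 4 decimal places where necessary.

MU_q_1 = 4/√q_1, MU_q_2 = 1. Tangency: 4/√q_1 = p_1/p_2.
Solve: √q_1 = 4·p_2/p_1, so q_1*(p_1,p_2) = (4·p_2/p_1)², and q_2* = (I − p_1·q_1*)/p_2.
Plugging in: q_1* = (4·2.75/9.88)² = 1.2396, q_2* = 2.8193.

q_1* = 1.2396, q_2* = 2.8193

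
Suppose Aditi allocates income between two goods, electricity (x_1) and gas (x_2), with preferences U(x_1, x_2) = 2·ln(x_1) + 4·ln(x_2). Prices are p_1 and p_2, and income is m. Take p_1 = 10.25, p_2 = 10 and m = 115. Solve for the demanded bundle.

x_1* = 3.7398, x_2* = 7.6667

Tangency: MRS = (1/2)·x_2/x_1 = p_1/p_2.
So 2·p_2·x_2 = 4·p_1·x_1; combined with the budget, a share 1/3 of income goes to x_1.
Demand: x_1*(p_1,p_2,m) = 1/3·m/p_1 and x_2* = 2/3·m/p_2.
At p_1=10.25, p_2=10, m=115: x_1* = 1/3·115/10.25 = 3.7398, x_2* = 7.6667.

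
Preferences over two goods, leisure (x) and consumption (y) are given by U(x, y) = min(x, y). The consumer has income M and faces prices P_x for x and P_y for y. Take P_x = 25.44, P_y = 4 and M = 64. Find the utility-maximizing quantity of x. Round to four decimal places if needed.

Demand: x*(P_x,P_y,M) = M/(P_x + P_y), y* = M/(P_x + P_y).
Here 25.44 + 4 = 29.44, giving x* = 2.1739.

x* = 2.1739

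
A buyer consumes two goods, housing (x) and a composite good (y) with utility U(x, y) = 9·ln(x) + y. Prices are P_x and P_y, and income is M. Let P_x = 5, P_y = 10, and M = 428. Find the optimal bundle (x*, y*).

Set MRS = P_x/P_y: (9/x)/1 = P_x/P_y.
So x*(P_x,P_y) = 9·P_y/P_x, independent of income; and y* = (M − 9·P_y)/P_y.
At the given prices: x* = 9·10/5 = 18, and y* = 33.8.

x* = 18, y* = 33.8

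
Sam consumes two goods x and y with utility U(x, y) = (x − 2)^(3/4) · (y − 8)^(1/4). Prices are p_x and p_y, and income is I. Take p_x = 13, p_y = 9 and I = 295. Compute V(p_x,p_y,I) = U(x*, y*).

V = 9.4674

MRS = 3·(y−8)/(x−2). Tangency with p_x/p_y gives y−8 = (1/3)·(p_x/p_y)·(x−2).
After buying the subsistence bundle (2, 8), a share 0.75 of the remaining income goes to x: x* = 2 + 0.75·(I − 2p_x − 8p_y)/p_x.
Discretionary income = 295 − 2·13 − 8·9 = 197; x* = 2 + 0.75·197/13 = 13.3654; y* = 8 + 0.25·197/9 = 13.4722.
Utility at the optimum: U(13.3654, 13.4722) = 9.4674.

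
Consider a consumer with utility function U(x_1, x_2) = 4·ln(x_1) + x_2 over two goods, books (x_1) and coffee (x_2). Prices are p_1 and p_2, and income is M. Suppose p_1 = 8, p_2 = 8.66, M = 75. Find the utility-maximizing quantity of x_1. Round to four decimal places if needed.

Set MRS = p_1/p_2: (4/x_1)/1 = p_1/p_2.
So x_1*(p_1,p_2) = 4·p_2/p_1, independent of income; and x_2* = (M − 4·p_2)/p_2.
At the given prices: x_1* = 4·8.66/8 = 4.33.

x_1* = 4.33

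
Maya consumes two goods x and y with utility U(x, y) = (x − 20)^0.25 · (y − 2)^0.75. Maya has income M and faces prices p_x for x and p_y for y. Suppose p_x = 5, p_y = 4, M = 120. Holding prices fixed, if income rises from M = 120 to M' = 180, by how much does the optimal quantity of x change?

MRS = (1/3)·(y−2)/(x−20). Tangency with p_x/p_y gives y−2 = 3·(p_x/p_y)·(x−20).
After buying the subsistence bundle (20, 2), a share 0.25 of the remaining income goes to x: x* = 20 + 0.25·(M − 20p_x − 2p_y)/p_x.
Discretionary income = 120 − 20·5 − 2·4 = 12; x* = 20 + 0.25·12/5 = 20.6.
At M' = 180: x* = 23.6. Change: 23.6 − 20.6 = 3.

Δx* = 3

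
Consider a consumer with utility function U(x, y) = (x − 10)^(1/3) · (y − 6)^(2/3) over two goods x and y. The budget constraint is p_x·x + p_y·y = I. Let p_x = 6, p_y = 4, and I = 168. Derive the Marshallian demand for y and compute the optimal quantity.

This is Cobb-Douglas in (x−10, y−6): tangency gives 1/3·p_y·(y−6) = 2/3·p_x·(x−10).
After buying the subsistence bundle (10, 6), a share 1/3 of the remaining income goes to x: x* = 10 + 1/3·(I − 10p_x − 6p_y)/p_x.
Discretionary income = 168 − 10·6 − 6·4 = 84; y* = 6 + 2/3·84/4 = 20.

y* = 20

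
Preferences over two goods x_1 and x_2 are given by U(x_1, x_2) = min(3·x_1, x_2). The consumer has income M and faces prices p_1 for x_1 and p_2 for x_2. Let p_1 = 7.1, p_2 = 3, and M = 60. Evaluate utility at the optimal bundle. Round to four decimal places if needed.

V = 11.1801

With perfect complements, no substitution: consume in ratio x_1:x_2 = 1:3.
Budget: p_1·x_1 + p_2·3·x_1 = M, so (p_1 + 3·p_2)·x_1 = M.
Demand: x_1*(p_1,p_2,M) = M/(p_1 + 3·p_2), x_2* = 3·M/(p_1 + 3·p_2).
Here 7.1 + 3·3 = 16.1, giving x_1* = 3.7267 and x_2* = 11.1801.
Utility at the optimum: U(3.7267, 11.1801) = 11.1801.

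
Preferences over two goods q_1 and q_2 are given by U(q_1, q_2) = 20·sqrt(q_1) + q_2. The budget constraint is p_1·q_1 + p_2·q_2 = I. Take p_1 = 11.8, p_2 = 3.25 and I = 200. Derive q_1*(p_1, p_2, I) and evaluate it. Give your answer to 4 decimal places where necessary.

MU_q_1 = 10/√q_1, MU_q_2 = 1. Tangency: 10/√q_1 = p_1/p_2.
Solve: √q_1 = 10·p_2/p_1, so q_1*(p_1,p_2) = (10·p_2/p_1)², and q_2* = (I − p_1·q_1*)/p_2.
Plugging in: q_1* = (10·3.25/11.8)² = 7.5858.

q_1* = 7.5858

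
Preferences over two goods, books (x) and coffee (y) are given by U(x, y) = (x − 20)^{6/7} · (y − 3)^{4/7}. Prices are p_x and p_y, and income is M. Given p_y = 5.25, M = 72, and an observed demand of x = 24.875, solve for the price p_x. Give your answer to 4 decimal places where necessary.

p_x = 2

MRS = (3/2)·(y−3)/(x−20). Tangency with p_x/p_y gives y−3 = (2/3)·(p_x/p_y)·(x−20).
Substituting into the budget: x* = 20 + 0.6·(M − 20·p_x − 3·p_y)/p_x, and y* = 3 + 0.4·(…)/p_y.
Set x* = 24.875 in the demand function and solve for p_x: p_x = 2.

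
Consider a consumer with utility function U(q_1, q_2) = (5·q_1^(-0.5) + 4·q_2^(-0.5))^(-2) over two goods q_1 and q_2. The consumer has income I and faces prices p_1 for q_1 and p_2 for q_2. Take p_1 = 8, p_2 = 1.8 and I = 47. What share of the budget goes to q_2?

share on q_2 = 0.3439

MU_q_1 ∝ 5·q_1^(-1.5), MU_q_2 ∝ 4·q_2^(-1.5), so MRS = (5/4)·(q_2/q_1)^(1.5) = p_1/p_2.
Solve for the ratio: q_2/q_1 = [(4/5)·p_1/p_2]^(2/3).
Substitute q_2 = (q_2/q_1)·q_1 into the budget: q_1* = I/(p_1 + p_2·(q_2/q_1)).
Numerically q_2/q_1 = 2.329548, so q_1* = 47/(8 + 1.8·2.329548) = 3.8546 and q_2* = 2.329548·3.8546 = 8.9795.
Expenditure on q_2: 1.8·8.9795 = 16.1631; share = 0.3439.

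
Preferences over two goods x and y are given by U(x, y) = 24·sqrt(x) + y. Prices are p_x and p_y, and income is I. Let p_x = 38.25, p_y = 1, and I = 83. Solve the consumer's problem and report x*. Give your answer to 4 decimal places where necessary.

Thus x* = (12·p_y/p_x)² — independent of I — with the rest of income spent on y.
Plugging in: x* = (12·1/38.25)² = 0.0984.

x* = 0.0984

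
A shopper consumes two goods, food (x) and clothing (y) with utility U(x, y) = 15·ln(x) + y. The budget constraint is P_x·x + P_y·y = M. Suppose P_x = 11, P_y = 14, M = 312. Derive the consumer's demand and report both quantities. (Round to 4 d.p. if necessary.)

MU_x = 15/x, MU_y = 1. Tangency: 15/x = P_x/P_y.
So x*(P_x,P_y) = 15·P_y/P_x, independent of income; and y* = (M − 15·P_y)/P_y.
At the given prices: x* = 15·14/11 = 19.0909, and y* = 7.2857.

x* = 19.0909, y* = 7.2857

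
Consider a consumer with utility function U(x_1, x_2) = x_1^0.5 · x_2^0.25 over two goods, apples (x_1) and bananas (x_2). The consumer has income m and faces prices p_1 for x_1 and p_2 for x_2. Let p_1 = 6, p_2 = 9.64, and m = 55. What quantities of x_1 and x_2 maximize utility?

x_1* = 6.1111, x_2* = 1.9018

Tangency: MRS = 2·x_2/x_1 = p_1/p_2.
So 0.5·p_2·x_2 = 0.25·p_1·x_1; combined with the budget, a share 2/3 of income goes to x_1.
Demand: x_1*(p_1,p_2,m) = 2/3·m/p_1 and x_2* = 1/3·m/p_2.
At p_1=6, p_2=9.64, m=55: x_1* = 2/3·55/6 = 6.1111, x_2* = 1.9018.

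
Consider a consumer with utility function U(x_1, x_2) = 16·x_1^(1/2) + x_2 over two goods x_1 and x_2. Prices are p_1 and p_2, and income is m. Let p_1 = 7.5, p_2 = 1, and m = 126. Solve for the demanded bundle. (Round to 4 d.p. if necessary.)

Utility is quasi-linear in x_2; the FOC for x_1 is 8/√x_1 = p_1/p_2.
Solve: √x_1 = 8·p_2/p_1, so x_1*(p_1,p_2) = (8·p_2/p_1)², and x_2* = (m − p_1·x_1*)/p_2.
Plugging in: x_1* = (8·1/7.5)² = 1.1378, x_2* = 117.4667.

x_1* = 1.1378, x_2* = 117.4667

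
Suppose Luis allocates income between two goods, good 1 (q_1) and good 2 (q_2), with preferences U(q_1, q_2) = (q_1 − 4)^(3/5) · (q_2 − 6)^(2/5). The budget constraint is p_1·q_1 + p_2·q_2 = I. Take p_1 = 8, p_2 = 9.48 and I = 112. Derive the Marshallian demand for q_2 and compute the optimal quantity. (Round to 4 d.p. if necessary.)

This is Cobb-Douglas in (q_1−4, q_2−6): tangency gives 0.6·p_2·(q_2−6) = 0.4·p_1·(q_1−4).
After buying the subsistence bundle (4, 6), a share 0.6 of the remaining income goes to q_1: q_1* = 4 + 0.6·(I − 4p_1 − 6p_2)/p_1.
Discretionary income = 112 − 4·8 − 6·9.48 = 23.12; q_2* = 6 + 0.4·23.12/9.48 = 6.9755.

q_2* = 6.9755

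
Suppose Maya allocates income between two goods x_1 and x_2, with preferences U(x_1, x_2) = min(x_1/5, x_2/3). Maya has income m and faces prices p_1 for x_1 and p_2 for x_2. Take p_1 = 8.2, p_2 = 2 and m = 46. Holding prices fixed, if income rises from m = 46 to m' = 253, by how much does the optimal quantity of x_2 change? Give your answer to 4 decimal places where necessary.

Δx_2* = 13.2128

Leontief preferences: the optimum is at the kink where x_1/5 = x_2/3, i.e. x_2 = (3/5)·x_1.
Budget: p_1·x_1 + p_2·(3/5)·x_1 = m, so (5·p_1 + 3·p_2)·x_1 = 5·m.
Demand: x_1*(p_1,p_2,m) = 5·m/(5·p_1 + 3·p_2), x_2* = 3·m/(5·p_1 + 3·p_2).
Here 5·8.2 + 3·2 = 47, giving x_2* = 2.9362.
At m' = 253: x_2* = 16.1489. Change: 16.1489 − 2.9362 = 13.2128.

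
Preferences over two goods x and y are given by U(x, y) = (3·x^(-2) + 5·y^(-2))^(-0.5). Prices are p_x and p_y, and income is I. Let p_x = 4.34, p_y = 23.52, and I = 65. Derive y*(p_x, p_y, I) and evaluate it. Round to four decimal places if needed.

y* = 2.1703

MRS = MU_x/MU_y = (3/5)·(y/x)^(3). Set equal to p_x/p_y.
Solve for the ratio: y/x = [(5/3)·p_x/p_y]^(1/3).
Substitute y = (y/x)·x into the budget: x* = I/(p_x + p_y·(y/x)).
Numerically y/x = 0.674995, so x* = 65/(4.34 + 23.52·0.674995) = 3.2153 and y* = 0.674995·3.2153 = 2.1703.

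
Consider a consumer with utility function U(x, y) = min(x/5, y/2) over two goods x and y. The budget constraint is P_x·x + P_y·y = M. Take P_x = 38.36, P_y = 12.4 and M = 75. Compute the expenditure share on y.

share on y = 0.1145

With perfect complements, no substitution: consume in ratio x:y = 5:2.
Budget: P_x·x + P_y·(2/5)·x = M, so (5·P_x + 2·P_y)·x = 5·M.
Demand: x*(P_x,P_y,M) = 5·M/(5·P_x + 2·P_y), y* = 2·M/(5·P_x + 2·P_y).
Here 5·38.36 + 2·12.4 = 216.6, giving x* = 1.7313 and y* = 0.6925.
Expenditure on y: 12.4·0.6925 = 8.5873; share = 0.1145.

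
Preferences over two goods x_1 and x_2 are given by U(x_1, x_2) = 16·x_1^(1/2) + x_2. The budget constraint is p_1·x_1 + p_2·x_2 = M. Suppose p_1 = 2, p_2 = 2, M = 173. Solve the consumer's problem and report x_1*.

x_1* = 64

MU_x_1 = 8/√x_1, MU_x_2 = 1. Tangency: 8/√x_1 = p_1/p_2.
Solve: √x_1 = 8·p_2/p_1, so x_1*(p_1,p_2) = (8·p_2/p_1)², and x_2* = (M − p_1·x_1*)/p_2.
Plugging in: x_1* = (8·2/2)² = 64.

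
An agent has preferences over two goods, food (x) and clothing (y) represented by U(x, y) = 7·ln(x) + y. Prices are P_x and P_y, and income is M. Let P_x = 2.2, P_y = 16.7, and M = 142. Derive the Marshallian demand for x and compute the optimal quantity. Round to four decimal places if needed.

MU_x = 7/x, MU_y = 1. Tangency: 7/x = P_x/P_y.
So x*(P_x,P_y) = 7·P_y/P_x, independent of income; and y* = (M − 7·P_y)/P_y.
At the given prices: x* = 7·16.7/2.2 = 53.1364.

x* = 53.1364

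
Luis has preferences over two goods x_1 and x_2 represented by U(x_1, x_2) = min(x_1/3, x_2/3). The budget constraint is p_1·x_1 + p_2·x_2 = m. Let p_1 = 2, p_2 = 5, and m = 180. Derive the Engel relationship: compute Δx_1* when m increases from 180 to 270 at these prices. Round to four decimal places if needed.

Δx_1* = 12.8571

With perfect complements, no substitution: consume in ratio x_1:x_2 = 3:3.
Budget: p_1·x_1 + p_2·x_1 = m, so (3·p_1 + 3·p_2)·x_1 = 3·m.
Demand: x_1*(p_1,p_2,m) = 3·m/(3·p_1 + 3·p_2), x_2* = 3·m/(3·p_1 + 3·p_2).
Here 3·2 + 3·5 = 21, giving x_1* = 25.7143.
At m' = 270: x_1* = 38.5714. Change: 38.5714 − 25.7143 = 12.8571.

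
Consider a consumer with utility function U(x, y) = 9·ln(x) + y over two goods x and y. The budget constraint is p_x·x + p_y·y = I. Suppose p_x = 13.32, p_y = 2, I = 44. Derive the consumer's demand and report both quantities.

MU_x = 9/x, MU_y = 1. Tangency: 9/x = p_x/p_y.
So x*(p_x,p_y) = 9·p_y/p_x, independent of income; and y* = (I − 9·p_y)/p_y.
At the given prices: x* = 9·2/13.32 = 1.3514, and y* = 13.

x* = 1.3514, y* = 13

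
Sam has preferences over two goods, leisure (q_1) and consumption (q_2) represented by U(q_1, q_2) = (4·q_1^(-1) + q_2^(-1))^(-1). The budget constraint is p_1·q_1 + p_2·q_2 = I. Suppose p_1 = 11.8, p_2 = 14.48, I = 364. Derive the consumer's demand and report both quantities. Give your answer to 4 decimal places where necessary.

MRS = MU_q_1/MU_q_2 = 4·(q_2/q_1)^(2). Set equal to p_1/p_2.
Solve for the ratio: q_2/q_1 = [(1/4)·p_1/p_2]^(0.5).
With the ratio pinned down, the budget gives q_1* = I/(p_1 + p_2·(q_2/q_1)) and q_2* = (q_2/q_1)·q_1*.
Numerically q_2/q_1 = 0.451364, so q_1* = 364/(11.8 + 14.48·0.451364) = 19.8519 and q_2* = 0.451364·19.8519 = 8.9604.

q_1* = 19.8519, q_2* = 8.9604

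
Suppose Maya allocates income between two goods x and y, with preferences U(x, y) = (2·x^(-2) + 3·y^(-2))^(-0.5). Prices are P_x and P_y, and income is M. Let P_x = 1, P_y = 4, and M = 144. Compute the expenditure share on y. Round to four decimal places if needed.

share on y = 0.7426

MU_x ∝ 2·x^(-3), MU_y ∝ 3·y^(-3), so MRS = (2/3)·(y/x)^(3) = P_x/P_y.
Hence y/x = ((3/2)·P_x/P_y)^(1/(3)), i.e. raised to the 1/3 power.
Substitute y = (y/x)·x into the budget: x* = M/(P_x + P_y·(y/x)).
Numerically y/x = 0.721125, so x* = 144/(1 + 4·0.721125) = 37.0704 and y* = 0.721125·37.0704 = 26.7324.
Expenditure on y: 4·26.7324 = 106.9296; share = 0.7426.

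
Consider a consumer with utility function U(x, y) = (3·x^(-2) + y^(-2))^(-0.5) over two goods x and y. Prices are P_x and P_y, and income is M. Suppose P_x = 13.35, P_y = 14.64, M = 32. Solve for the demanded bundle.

x* = 1.3797, y* = 0.9277

MRS = MU_x/MU_y = 3·(y/x)^(3). Set equal to P_x/P_y.
Hence y/x = ((1/3)·P_x/P_y)^(1/(3)), i.e. raised to the 1/3 power.
With the ratio pinned down, the budget gives x* = M/(P_x + P_y·(y/x)) and y* = (y/x)·x*.
Numerically y/x = 0.672367, so x* = 32/(13.35 + 14.64·0.672367) = 1.3797 and y* = 0.672367·1.3797 = 0.9277.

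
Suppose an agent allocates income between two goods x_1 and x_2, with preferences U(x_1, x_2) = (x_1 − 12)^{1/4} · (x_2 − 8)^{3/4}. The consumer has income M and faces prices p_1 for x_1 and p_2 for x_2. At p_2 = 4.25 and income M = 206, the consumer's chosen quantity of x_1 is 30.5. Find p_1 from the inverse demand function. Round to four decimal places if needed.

p_1 = 2

Let x_1' = x_1−12, x_2' = x_2−8. MRS = (1/3)·x_2'/x_1' = p_1/p_2.
Substituting into the budget: x_1* = 12 + 0.25·(M − 12·p_1 − 8·p_2)/p_1, and x_2* = 8 + 0.75·(…)/p_2.
Set x_1* = 30.5 in the demand function and solve for p_1: p_1 = 2.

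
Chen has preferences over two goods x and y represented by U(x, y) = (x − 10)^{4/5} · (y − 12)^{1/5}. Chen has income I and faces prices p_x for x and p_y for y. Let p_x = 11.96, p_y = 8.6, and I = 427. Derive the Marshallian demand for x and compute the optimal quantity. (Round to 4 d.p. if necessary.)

x* = 23.6589

MRS = 4·(y−12)/(x−10). Tangency with p_x/p_y gives y−12 = (1/4)·(p_x/p_y)·(x−10).
Substituting into the budget: x* = 10 + 0.8·(I − 10·p_x − 12·p_y)/p_x, and y* = 12 + 0.2·(…)/p_y.
Discretionary income = 427 − 10·11.96 − 12·8.6 = 204.2; x* = 10 + 0.8·204.2/11.96 = 23.6589.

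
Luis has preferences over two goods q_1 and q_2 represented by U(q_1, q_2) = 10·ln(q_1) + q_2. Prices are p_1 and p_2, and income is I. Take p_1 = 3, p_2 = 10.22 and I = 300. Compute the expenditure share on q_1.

MU_q_1 = 10/q_1, MU_q_2 = 1. Tangency: 10/q_1 = p_1/p_2.
So q_1*(p_1,p_2) = 10·p_2/p_1, independent of income; and q_2* = (I − 10·p_2)/p_2.
At the given prices: q_1* = 10·10.22/3 = 34.0667, and q_2* = 19.3542.
Expenditure on q_1: 3·34.0667 = 102.2; share = 0.3407.

share on q_1 = 0.3407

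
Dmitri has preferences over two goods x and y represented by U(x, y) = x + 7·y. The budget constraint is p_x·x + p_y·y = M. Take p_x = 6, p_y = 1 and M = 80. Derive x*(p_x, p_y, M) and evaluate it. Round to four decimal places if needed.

x* = 0

Perfect substitutes: compare marginal utility per dollar. 1/p_x vs 7/p_y → 0.1667 vs 7.
y gives more utility per dollar, so spend all income on y: y* = M/p_y, x* = 0.
Numerically: x* = 0, y* = 80.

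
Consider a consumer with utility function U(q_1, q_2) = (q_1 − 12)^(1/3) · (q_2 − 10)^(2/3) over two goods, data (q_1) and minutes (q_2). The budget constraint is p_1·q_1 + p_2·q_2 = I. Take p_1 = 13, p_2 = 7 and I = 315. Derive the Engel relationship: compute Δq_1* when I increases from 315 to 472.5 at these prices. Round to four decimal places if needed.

Δq_1* = 4.0385

Let q_1' = q_1−12, q_2' = q_2−10. MRS = (1/2)·q_2'/q_1' = p_1/p_2.
After buying the subsistence bundle (12, 10), a share 1/3 of the remaining income goes to q_1: q_1* = 12 + 1/3·(I − 12p_1 − 10p_2)/p_1.
Discretionary income = 315 − 12·13 − 10·7 = 89; q_1* = 12 + 1/3·89/13 = 14.2821.
At I' = 472.5: q_1* = 18.3205. Change: 18.3205 − 14.2821 = 4.0385.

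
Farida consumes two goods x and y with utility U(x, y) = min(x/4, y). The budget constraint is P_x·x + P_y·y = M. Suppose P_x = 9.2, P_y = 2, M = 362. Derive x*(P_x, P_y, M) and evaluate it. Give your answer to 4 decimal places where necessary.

With perfect complements, no substitution: consume in ratio x:y = 4:1.
Budget: P_x·x + P_y·(1/4)·x = M, so (4·P_x + P_y)·x = 4·M.
Demand: x*(P_x,P_y,M) = 4·M/(4·P_x + P_y), y* = M/(4·P_x + P_y).
Here 4·9.2 + 2 = 38.8, giving x* = 37.3196.

x* = 37.3196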